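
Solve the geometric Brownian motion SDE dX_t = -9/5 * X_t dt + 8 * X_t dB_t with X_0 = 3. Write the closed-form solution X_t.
X_t = 3 * exp((-169/5) * t + (8) * B_t)

For GBM dX = mu X dt + sigma X dB with X_0 = x_0, apply Itô to Y = log X: dY = (mu - sigma^2/2) dt + sigma dB, so Y_t = log(x_0) + (mu - sigma^2/2) t + sigma B_t and hence X_t = x_0 * exp((mu - sigma^2/2) t + sigma B_t).
With mu = -9/5, sigma = 8, x_0 = 3, this gives:
  X_t = 3 * exp((-169/5) * t + (8) * B_t).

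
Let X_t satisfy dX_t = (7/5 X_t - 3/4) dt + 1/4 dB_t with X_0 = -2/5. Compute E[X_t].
E[X_t] = 15/28 - 131*exp(7*t/5)/140

Taking expectations and using E[dB_t] = 0, the mean m(t) = E[X_t] satisfies the ODE m'(t) = a m(t) + b with m(0) = x_0. With a = 7/5, b = -3/4, x_0 = -2/5, the solution is
  m(t) = x_0 * exp(a t) + (b/a) * (exp(a t) - 1)
       = (-2/5) * exp((7/5) t) + ((-3/4)/(7/5)) * (exp((7/5) t) - 1)
       = 15/28 - 131*exp(7*t/5)/140.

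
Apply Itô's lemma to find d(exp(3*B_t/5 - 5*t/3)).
d(exp(3*B_t/5 - 5*t/3)) = (-223*exp(3*B_t/5 - 5*t/3)/150) dt + (3*exp(3*B_t/5 - 5*t/3)/5) dB_t

Itô's formula for f(t, x): d f(t, B_t) = (f_t + (1/2) f_xx) dt + f_x dB_t. Compute partials of f(t, x) = exp(-5*t/3 + 3*x/5):
  f_t(t,x)  = -5*exp(-5*t/3 + 3*x/5)/3
  f_x(t,x)  = 3*exp(-5*t/3 + 3*x/5)/5
  f_xx(t,x) = 9*exp(-5*t/3 + 3*x/5)/25
Assemble drift = f_t + (1/2) f_xx = -223*exp(-5*t/3 + 3*x/5)/150 and diffusion = f_x = 3*exp(-5*t/3 + 3*x/5)/5. Substituting x = B_t:
  d(exp(3*B_t/5 - 5*t/3)) = (-223*exp(3*B_t/5 - 5*t/3)/150) dt + (3*exp(3*B_t/5 - 5*t/3)/5) dB_t.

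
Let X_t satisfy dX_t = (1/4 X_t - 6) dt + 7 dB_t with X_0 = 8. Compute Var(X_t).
Var(X_t) = 98*exp(t/2) - 98

The variance V(t) = Var(X_t) satisfies V'(t) = 2 a V(t) + c^2 with V(0) = 0 (drift coefficient is linear in X, diffusion is constant). With a = 1/4, c = 7, the solution is
  V(t) = (c^2 / (2 a)) * (exp(2 a t) - 1)
       = (7^2 / (2*(1/4))) * (exp((1/2) t) - 1)
       = 98*exp(t/2) - 98.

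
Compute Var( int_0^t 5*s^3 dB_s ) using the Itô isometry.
Var = 25*t^7/7

The Itô integral of a deterministic integrand f(s) has mean 0 because each increment f(s) * (B_{s+ds} - B_s) has mean 0. By the Itô isometry:
  Var( int_0^t f(s) dB_s ) = E[ (int_0^t f(s) dB_s)^2 ] = int_0^t f(s)^2 ds.
Here f(s) = 5*s^3, so f(s)^2 = 25*s^6. Integrate:
  int_0^t (25*s^6) ds = 25*t^7/7.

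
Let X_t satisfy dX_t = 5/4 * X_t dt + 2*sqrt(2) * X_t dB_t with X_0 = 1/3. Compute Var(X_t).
Var(X_t) = (exp(8*t) - 1)*exp(5*t/2)/9

For GBM dX = mu X dt + sigma X dB with X_0 = x_0, apply Itô to Y = log X: dY = (mu - sigma^2/2) dt + sigma dB, so Y_t = log(x_0) + (mu - sigma^2/2) t + sigma B_t and hence X_t = x_0 * exp((mu - sigma^2/2) t + sigma B_t).
With mu = 5/4, sigma = 2*sqrt(2), x_0 = 1/3, this gives:
  X_t = 1/3 * exp((-11/4) * t + (2*sqrt(2)) * B_t).
Since sigma*B_t ~ Normal(0, sigma^2 t), E[exp(sigma*B_t)] = exp(sigma^2 t / 2); so E[X_t] = x_0 * exp((mu - sigma^2/2) t) * exp(sigma^2 t / 2) = x_0 * exp(mu t) = exp(5*t/4)/3.
Var(X_t) = E[X_t^2] - (E[X_t])^2 = x_0^2 * exp(2 mu t) * (exp(sigma^2 t) - 1) = (exp(8*t) - 1)*exp(5*t/2)/9.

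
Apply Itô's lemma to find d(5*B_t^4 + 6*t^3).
d(5*B_t^4 + 6*t^3) = (30*B_t^2 + 18*t^2) dt + (20*B_t^3) dB_t

Itô's formula for f(t, x): d f(t, B_t) = (f_t + (1/2) f_xx) dt + f_x dB_t. Compute partials of f(t, x) = 6*t^3 + 5*x^4:
  f_t(t,x)  = 18*t^2
  f_x(t,x)  = 20*x^3
  f_xx(t,x) = 60*x^2
Assemble drift = f_t + (1/2) f_xx = 18*t^2 + 30*x^2 and diffusion = f_x = 20*x^3. Substituting x = B_t:
  d(5*B_t^4 + 6*t^3) = (30*B_t^2 + 18*t^2) dt + (20*B_t^3) dB_t.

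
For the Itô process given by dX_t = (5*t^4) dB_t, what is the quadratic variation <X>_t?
<X>_t = 25*t^9/9

For an Itô process dX_t = a(t) dt + b(t) dB_t, the quadratic variation is <X>_t = int_0^t b(s)^2 ds (the drift term does not contribute). Here b(s) = 5*s^4, so
  b(s)^2 = 25*s^8.
Integrating from 0 to t:
  <X>_t = int_0^t (25*s^8) ds = 25*t^9/9.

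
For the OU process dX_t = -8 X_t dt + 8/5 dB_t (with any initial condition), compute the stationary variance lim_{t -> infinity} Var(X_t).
lim Var(X_t) = 4/25

The OU SDE dX = -theta X dt + sigma dB admits the integrating factor exp(theta t): d(exp(theta t) X_t) = sigma exp(theta t) dB_t. Integrating from 0 to t gives X_t = x_0 * exp(-theta t) + sigma * int_0^t exp(-theta (t-s)) dB_s for any initial x_0. The Itô integral has variance (by the Itô isometry) sigma^2 * int_0^t exp(-2 theta (t - s)) ds = sigma^2 * (1 - exp(-2 theta t)) / (2 theta), independent of x_0.
With theta = 8, sigma = 8/5:
  Var(X_t) = (8/5)^2 * (1 - exp(-2*8 t)) / (2 * 8) = 4/25 - 4*exp(-16*t)/25.
As t -> infinity, exp(-2*8 t) -> 0, so the stationary variance is sigma^2 / (2 theta) = 4/25.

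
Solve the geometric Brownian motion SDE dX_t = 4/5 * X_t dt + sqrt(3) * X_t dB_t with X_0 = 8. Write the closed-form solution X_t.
X_t = 8 * exp((-7/10) * t + (sqrt(3)) * B_t)

For GBM dX = mu X dt + sigma X dB with X_0 = x_0, apply Itô to Y = log X: dY = (mu - sigma^2/2) dt + sigma dB, so Y_t = log(x_0) + (mu - sigma^2/2) t + sigma B_t and hence X_t = x_0 * exp((mu - sigma^2/2) t + sigma B_t).
With mu = 4/5, sigma = sqrt(3), x_0 = 8, this gives:
  X_t = 8 * exp((-7/10) * t + (sqrt(3)) * B_t).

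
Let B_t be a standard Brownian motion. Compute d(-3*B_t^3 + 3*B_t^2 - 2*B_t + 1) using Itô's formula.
d(-3*B_t^3 + 3*B_t^2 - 2*B_t + 1) = (3 - 9*B_t) dt + (-9*B_t^2 + 6*B_t - 2) dB_t

Itô's formula for f(B_t) gives d f(B_t) = f'(B_t) dB_t + (1/2) f''(B_t) dt. Compute derivatives of f(x) = -3*x^3 + 3*x^2 - 2*x + 1:
  f'(x)  = -9*x^2 + 6*x - 2
  f''(x) = 6 - 18*x
Substitute x = B_t and multiply the f'' term by 1/2:
  drift     = (1/2) * (6 - 18*x) evaluated at B_t = 3 - 9*B_t
  diffusion = (-9*x^2 + 6*x - 2) evaluated at B_t = -9*B_t^2 + 6*B_t - 2
Therefore d(-3*B_t^3 + 3*B_t^2 - 2*B_t + 1) = (3 - 9*B_t) dt + (-9*B_t^2 + 6*B_t - 2) dB_t.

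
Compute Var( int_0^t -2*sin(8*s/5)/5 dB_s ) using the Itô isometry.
Var = 2*t/25 - sin(8*t/5)*cos(8*t/5)/20

The Itô integral of a deterministic integrand f(s) has mean 0 because each increment f(s) * (B_{s+ds} - B_s) has mean 0. By the Itô isometry:
  Var( int_0^t f(s) dB_s ) = E[ (int_0^t f(s) dB_s)^2 ] = int_0^t f(s)^2 ds.
Here f(s) = -2*sin(8*s/5)/5, so f(s)^2 = 4*sin(8*s/5)^2/25. Integrate:
  int_0^t (4*sin(8*s/5)^2/25) ds = 2*t/25 - sin(8*t/5)*cos(8*t/5)/20.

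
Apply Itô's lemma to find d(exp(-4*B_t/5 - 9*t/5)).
d(exp(-4*B_t/5 - 9*t/5)) = (-37*exp(-4*B_t/5 - 9*t/5)/25) dt + (-4*exp(-4*B_t/5 - 9*t/5)/5) dB_t

Itô's formula for f(t, x): d f(t, B_t) = (f_t + (1/2) f_xx) dt + f_x dB_t. Compute partials of f(t, x) = exp(-9*t/5 - 4*x/5):
  f_t(t,x)  = -9*exp(-9*t/5 - 4*x/5)/5
  f_x(t,x)  = -4*exp(-9*t/5 - 4*x/5)/5
  f_xx(t,x) = 16*exp(-9*t/5 - 4*x/5)/25
Assemble drift = f_t + (1/2) f_xx = -37*exp(-9*t/5 - 4*x/5)/25 and diffusion = f_x = -4*exp(-9*t/5 - 4*x/5)/5. Substituting x = B_t:
  d(exp(-4*B_t/5 - 9*t/5)) = (-37*exp(-4*B_t/5 - 9*t/5)/25) dt + (-4*exp(-4*B_t/5 - 9*t/5)/5) dB_t.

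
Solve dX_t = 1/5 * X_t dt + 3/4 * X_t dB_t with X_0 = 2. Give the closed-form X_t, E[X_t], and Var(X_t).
X_t = 2 * exp((-13/160) t + (3/4) B_t); E[X_t] = 2*exp(t/5); Var(X_t) = 4*(exp(9*t/16) - 1)*exp(2*t/5)

For GBM dX = mu X dt + sigma X dB with X_0 = x_0, apply Itô to Y = log X: dY = (mu - sigma^2/2) dt + sigma dB, so Y_t = log(x_0) + (mu - sigma^2/2) t + sigma B_t and hence X_t = x_0 * exp((mu - sigma^2/2) t + sigma B_t).
With mu = 1/5, sigma = 3/4, x_0 = 2, this gives:
  X_t = 2 * exp((-13/160) * t + (3/4) * B_t).
Since sigma*B_t ~ Normal(0, sigma^2 t), E[exp(sigma*B_t)] = exp(sigma^2 t / 2); so E[X_t] = x_0 * exp((mu - sigma^2/2) t) * exp(sigma^2 t / 2) = x_0 * exp(mu t) = 2*exp(t/5).
Var(X_t) = E[X_t^2] - (E[X_t])^2 = x_0^2 * exp(2 mu t) * (exp(sigma^2 t) - 1) = 4*(exp(9*t/16) - 1)*exp(2*t/5).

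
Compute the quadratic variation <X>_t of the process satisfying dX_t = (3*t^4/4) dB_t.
<X>_t = t^9/16

For an Itô process dX_t = a(t) dt + b(t) dB_t, the quadratic variation is <X>_t = int_0^t b(s)^2 ds (the drift term does not contribute). Here b(s) = 3*s^4/4, so
  b(s)^2 = 9*s^8/16.
Integrating from 0 to t:
  <X>_t = int_0^t (9*s^8/16) ds = t^9/16.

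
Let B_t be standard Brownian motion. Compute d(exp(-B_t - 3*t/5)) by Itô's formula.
d(exp(-B_t - 3*t/5)) = (-exp(-B_t - 3*t/5)/10) dt + (-exp(-B_t - 3*t/5)) dB_t

Itô's formula for f(t, x): d f(t, B_t) = (f_t + (1/2) f_xx) dt + f_x dB_t. Compute partials of f(t, x) = exp(-3*t/5 - x):
  f_t(t,x)  = -3*exp(-3*t/5 - x)/5
  f_x(t,x)  = -exp(-3*t/5 - x)
  f_xx(t,x) = exp(-3*t/5 - x)
Assemble drift = f_t + (1/2) f_xx = -exp(-3*t/5 - x)/10 and diffusion = f_x = -exp(-3*t/5 - x). Substituting x = B_t:
  d(exp(-B_t - 3*t/5)) = (-exp(-B_t - 3*t/5)/10) dt + (-exp(-B_t - 3*t/5)) dB_t.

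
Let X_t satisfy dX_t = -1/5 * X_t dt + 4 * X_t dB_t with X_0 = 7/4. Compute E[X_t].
E[X_t] = 7*exp(-t/5)/4

For GBM dX = mu X dt + sigma X dB with X_0 = x_0, apply Itô to Y = log X: dY = (mu - sigma^2/2) dt + sigma dB, so Y_t = log(x_0) + (mu - sigma^2/2) t + sigma B_t and hence X_t = x_0 * exp((mu - sigma^2/2) t + sigma B_t).
With mu = -1/5, sigma = 4, x_0 = 7/4, this gives:
  X_t = 7/4 * exp((-41/5) * t + (4) * B_t).
Since sigma*B_t ~ Normal(0, sigma^2 t), E[exp(sigma*B_t)] = exp(sigma^2 t / 2); so E[X_t] = x_0 * exp((mu - sigma^2/2) t) * exp(sigma^2 t / 2) = x_0 * exp(mu t) = 7*exp(-t/5)/4.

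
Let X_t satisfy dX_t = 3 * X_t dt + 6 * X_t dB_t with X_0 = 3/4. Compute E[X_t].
E[X_t] = 3*exp(3*t)/4

For GBM dX = mu X dt + sigma X dB with X_0 = x_0, apply Itô to Y = log X: dY = (mu - sigma^2/2) dt + sigma dB, so Y_t = log(x_0) + (mu - sigma^2/2) t + sigma B_t and hence X_t = x_0 * exp((mu - sigma^2/2) t + sigma B_t).
With mu = 3, sigma = 6, x_0 = 3/4, this gives:
  X_t = 3/4 * exp((-15) * t + (6) * B_t).
Since sigma*B_t ~ Normal(0, sigma^2 t), E[exp(sigma*B_t)] = exp(sigma^2 t / 2); so E[X_t] = x_0 * exp((mu - sigma^2/2) t) * exp(sigma^2 t / 2) = x_0 * exp(mu t) = 3*exp(3*t)/4.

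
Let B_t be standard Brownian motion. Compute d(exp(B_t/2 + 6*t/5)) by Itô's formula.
d(exp(B_t/2 + 6*t/5)) = (53*exp(B_t/2 + 6*t/5)/40) dt + (exp(B_t/2 + 6*t/5)/2) dB_t

Itô's formula for f(t, x): d f(t, B_t) = (f_t + (1/2) f_xx) dt + f_x dB_t. Compute partials of f(t, x) = exp(6*t/5 + x/2):
  f_t(t,x)  = 6*exp(6*t/5 + x/2)/5
  f_x(t,x)  = exp(6*t/5 + x/2)/2
  f_xx(t,x) = exp(6*t/5 + x/2)/4
Assemble drift = f_t + (1/2) f_xx = 53*exp(6*t/5 + x/2)/40 and diffusion = f_x = exp(6*t/5 + x/2)/2. Substituting x = B_t:
  d(exp(B_t/2 + 6*t/5)) = (53*exp(B_t/2 + 6*t/5)/40) dt + (exp(B_t/2 + 6*t/5)/2) dB_t.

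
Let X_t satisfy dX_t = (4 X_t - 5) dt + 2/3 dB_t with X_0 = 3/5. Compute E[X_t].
E[X_t] = 5/4 - 13*exp(4*t)/20

Taking expectations and using E[dB_t] = 0, the mean m(t) = E[X_t] satisfies the ODE m'(t) = a m(t) + b with m(0) = x_0. With a = 4, b = -5, x_0 = 3/5, the solution is
  m(t) = x_0 * exp(a t) + (b/a) * (exp(a t) - 1)
       = (3/5) * exp(4 t) + ((-5)/4) * (exp(4 t) - 1)
       = 5/4 - 13*exp(4*t)/20.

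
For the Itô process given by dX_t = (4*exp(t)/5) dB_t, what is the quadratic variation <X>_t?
<X>_t = 8*exp(2*t)/25 - 8/25

For an Itô process dX_t = a(t) dt + b(t) dB_t, the quadratic variation is <X>_t = int_0^t b(s)^2 ds (the drift term does not contribute). Here b(s) = 4*exp(s)/5, so
  b(s)^2 = 16*exp(2*s)/25.
Integrating from 0 to t:
  <X>_t = int_0^t (16*exp(2*s)/25) ds = 8*exp(2*t)/25 - 8/25.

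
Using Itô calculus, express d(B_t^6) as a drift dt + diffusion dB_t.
d(B_t^6) = (15*B_t^4) dt + (6*B_t^5) dB_t

Itô's formula for f(B_t) gives d f(B_t) = f'(B_t) dB_t + (1/2) f''(B_t) dt. Compute derivatives of f(x) = x^6:
  f'(x)  = 6*x^5
  f''(x) = 30*x^4
Substitute x = B_t and multiply the f'' term by 1/2:
  drift     = (1/2) * (30*x^4) evaluated at B_t = 15*B_t^4
  diffusion = (6*x^5) evaluated at B_t = 6*B_t^5
Therefore d(B_t^6) = (15*B_t^4) dt + (6*B_t^5) dB_t.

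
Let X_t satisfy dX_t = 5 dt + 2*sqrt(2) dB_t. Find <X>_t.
<X>_t = 8*t

For an Itô process dX_t = a(t) dt + b(t) dB_t, the quadratic variation is <X>_t = int_0^t b(s)^2 ds (the drift term does not contribute). Here b(s) = 2*sqrt(2), so
  b(s)^2 = 8.
Integrating from 0 to t:
  <X>_t = int_0^t (8) ds = 8*t.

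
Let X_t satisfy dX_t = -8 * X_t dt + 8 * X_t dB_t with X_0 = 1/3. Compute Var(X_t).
Var(X_t) = (exp(64*t) - 1)*exp(-16*t)/9

For GBM dX = mu X dt + sigma X dB with X_0 = x_0, apply Itô to Y = log X: dY = (mu - sigma^2/2) dt + sigma dB, so Y_t = log(x_0) + (mu - sigma^2/2) t + sigma B_t and hence X_t = x_0 * exp((mu - sigma^2/2) t + sigma B_t).
With mu = -8, sigma = 8, x_0 = 1/3, this gives:
  X_t = 1/3 * exp((-40) * t + (8) * B_t).
Since sigma*B_t ~ Normal(0, sigma^2 t), E[exp(sigma*B_t)] = exp(sigma^2 t / 2); so E[X_t] = x_0 * exp((mu - sigma^2/2) t) * exp(sigma^2 t / 2) = x_0 * exp(mu t) = exp(-8*t)/3.
Var(X_t) = E[X_t^2] - (E[X_t])^2 = x_0^2 * exp(2 mu t) * (exp(sigma^2 t) - 1) = (exp(64*t) - 1)*exp(-16*t)/9.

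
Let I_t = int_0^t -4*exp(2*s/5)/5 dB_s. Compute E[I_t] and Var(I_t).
E[I_t] = 0; Var(I_t) = 4*exp(4*t/5)/5 - 4/5

The Itô integral of a deterministic integrand f(s) has mean 0 because each increment f(s) * (B_{s+ds} - B_s) has mean 0. By the Itô isometry:
  Var( int_0^t f(s) dB_s ) = E[ (int_0^t f(s) dB_s)^2 ] = int_0^t f(s)^2 ds.
Here f(s) = -4*exp(2*s/5)/5, so f(s)^2 = 16*exp(4*s/5)/25. Integrate:
  int_0^t (16*exp(4*s/5)/25) ds = 4*exp(4*t/5)/5 - 4/5.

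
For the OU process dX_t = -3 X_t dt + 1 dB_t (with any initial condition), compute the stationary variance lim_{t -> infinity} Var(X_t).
lim Var(X_t) = 1/6

The OU SDE dX = -theta X dt + sigma dB admits the integrating factor exp(theta t): d(exp(theta t) X_t) = sigma exp(theta t) dB_t. Integrating from 0 to t gives X_t = x_0 * exp(-theta t) + sigma * int_0^t exp(-theta (t-s)) dB_s for any initial x_0. The Itô integral has variance (by the Itô isometry) sigma^2 * int_0^t exp(-2 theta (t - s)) ds = sigma^2 * (1 - exp(-2 theta t)) / (2 theta), independent of x_0.
With theta = 3, sigma = 1:
  Var(X_t) = (1)^2 * (1 - exp(-2*3 t)) / (2 * 3) = 1/6 - exp(-6*t)/6.
As t -> infinity, exp(-2*3 t) -> 0, so the stationary variance is sigma^2 / (2 theta) = 1/6.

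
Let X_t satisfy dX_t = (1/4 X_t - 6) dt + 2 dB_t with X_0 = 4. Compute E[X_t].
E[X_t] = 24 - 20*exp(t/4)

Taking expectations and using E[dB_t] = 0, the mean m(t) = E[X_t] satisfies the ODE m'(t) = a m(t) + b with m(0) = x_0. With a = 1/4, b = -6, x_0 = 4, the solution is
  m(t) = x_0 * exp(a t) + (b/a) * (exp(a t) - 1)
       = 4 * exp((1/4) t) + ((-6)/(1/4)) * (exp((1/4) t) - 1)
       = 24 - 20*exp(t/4).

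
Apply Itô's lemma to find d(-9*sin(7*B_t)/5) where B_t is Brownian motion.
d(-9*sin(7*B_t)/5) = (441*sin(7*B_t)/10) dt + (-63*cos(7*B_t)/5) dB_t

Itô's formula for f(B_t) gives d f(B_t) = f'(B_t) dB_t + (1/2) f''(B_t) dt. Compute derivatives of f(x) = -9*sin(7*x)/5:
  f'(x)  = -63*cos(7*x)/5
  f''(x) = 441*sin(7*x)/5
Substitute x = B_t and multiply the f'' term by 1/2:
  drift     = (1/2) * (441*sin(7*x)/5) evaluated at B_t = 441*sin(7*B_t)/10
  diffusion = (-63*cos(7*x)/5) evaluated at B_t = -63*cos(7*B_t)/5
Therefore d(-9*sin(7*B_t)/5) = (441*sin(7*B_t)/10) dt + (-63*cos(7*B_t)/5) dB_t.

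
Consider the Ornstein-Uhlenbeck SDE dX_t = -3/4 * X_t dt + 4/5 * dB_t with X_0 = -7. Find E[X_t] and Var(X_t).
E[X_t] = -7*exp(-3*t/4); Var(X_t) = 32/75 - 32*exp(-3*t/2)/75

The OU SDE dX = -theta X dt + sigma dB admits the integrating factor exp(theta t): d(exp(theta t) X_t) = sigma exp(theta t) dB_t. Integrating from 0 to t:
  X_t = x_0 * exp(-theta t) + sigma * int_0^t exp(-theta (t-s)) dB_s.
The Itô integral has mean 0 and (by the Itô isometry) variance sigma^2 * int_0^t exp(-2 theta (t - s)) ds = sigma^2 * (1 - exp(-2 theta t)) / (2 theta).
With theta = 3/4, sigma = 4/5, x_0 = -7:
  E[X_t] = -7 * exp(-3/4 t) = -7*exp(-3*t/4)
  Var(X_t) = (4/5)^2 * (1 - exp(-2*3/4 t)) / (2 * 3/4) = 32/75 - 32*exp(-3*t/2)/75.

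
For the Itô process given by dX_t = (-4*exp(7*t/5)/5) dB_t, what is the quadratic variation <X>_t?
<X>_t = 8*exp(14*t/5)/35 - 8/35

For an Itô process dX_t = a(t) dt + b(t) dB_t, the quadratic variation is <X>_t = int_0^t b(s)^2 ds (the drift term does not contribute). Here b(s) = -4*exp(7*s/5)/5, so
  b(s)^2 = 16*exp(14*s/5)/25.
Integrating from 0 to t:
  <X>_t = int_0^t (16*exp(14*s/5)/25) ds = 8*exp(14*t/5)/35 - 8/35.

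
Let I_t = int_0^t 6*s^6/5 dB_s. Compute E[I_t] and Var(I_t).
E[I_t] = 0; Var(I_t) = 36*t^13/325

The Itô integral of a deterministic integrand f(s) has mean 0 because each increment f(s) * (B_{s+ds} - B_s) has mean 0. By the Itô isometry:
  Var( int_0^t f(s) dB_s ) = E[ (int_0^t f(s) dB_s)^2 ] = int_0^t f(s)^2 ds.
Here f(s) = 6*s^6/5, so f(s)^2 = 36*s^12/25. Integrate:
  int_0^t (36*s^12/25) ds = 36*t^13/325.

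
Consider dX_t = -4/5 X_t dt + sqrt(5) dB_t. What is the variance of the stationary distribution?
lim Var(X_t) = 25/8

The OU SDE dX = -theta X dt + sigma dB admits the integrating factor exp(theta t): d(exp(theta t) X_t) = sigma exp(theta t) dB_t. Integrating from 0 to t gives X_t = x_0 * exp(-theta t) + sigma * int_0^t exp(-theta (t-s)) dB_s for any initial x_0. The Itô integral has variance (by the Itô isometry) sigma^2 * int_0^t exp(-2 theta (t - s)) ds = sigma^2 * (1 - exp(-2 theta t)) / (2 theta), independent of x_0.
With theta = 4/5, sigma = sqrt(5):
  Var(X_t) = (sqrt(5))^2 * (1 - exp(-2*4/5 t)) / (2 * 4/5) = 25/8 - 25*exp(-8*t/5)/8.
As t -> infinity, exp(-2*4/5 t) -> 0, so the stationary variance is sigma^2 / (2 theta) = 25/8.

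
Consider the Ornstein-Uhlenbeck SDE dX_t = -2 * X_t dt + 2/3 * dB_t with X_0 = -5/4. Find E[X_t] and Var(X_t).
E[X_t] = -5*exp(-2*t)/4; Var(X_t) = 1/9 - exp(-4*t)/9

The OU SDE dX = -theta X dt + sigma dB admits the integrating factor exp(theta t): d(exp(theta t) X_t) = sigma exp(theta t) dB_t. Integrating from 0 to t:
  X_t = x_0 * exp(-theta t) + sigma * int_0^t exp(-theta (t-s)) dB_s.
The Itô integral has mean 0 and (by the Itô isometry) variance sigma^2 * int_0^t exp(-2 theta (t - s)) ds = sigma^2 * (1 - exp(-2 theta t)) / (2 theta).
With theta = 2, sigma = 2/3, x_0 = -5/4:
  E[X_t] = -5/4 * exp(-2 t) = -5*exp(-2*t)/4
  Var(X_t) = (2/3)^2 * (1 - exp(-2*2 t)) / (2 * 2) = 1/9 - exp(-4*t)/9.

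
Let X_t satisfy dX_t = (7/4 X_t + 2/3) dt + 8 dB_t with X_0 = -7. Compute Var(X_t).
Var(X_t) = 128*exp(7*t/2)/7 - 128/7

The variance V(t) = Var(X_t) satisfies V'(t) = 2 a V(t) + c^2 with V(0) = 0 (drift coefficient is linear in X, diffusion is constant). With a = 7/4, c = 8, the solution is
  V(t) = (c^2 / (2 a)) * (exp(2 a t) - 1)
       = (8^2 / (2*(7/4))) * (exp((7/2) t) - 1)
       = 128*exp(7*t/2)/7 - 128/7.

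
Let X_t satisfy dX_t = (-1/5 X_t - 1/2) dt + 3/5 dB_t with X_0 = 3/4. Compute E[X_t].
E[X_t] = -5/2 + 13*exp(-t/5)/4

Taking expectations and using E[dB_t] = 0, the mean m(t) = E[X_t] satisfies the ODE m'(t) = a m(t) + b with m(0) = x_0. With a = -1/5, b = -1/2, x_0 = 3/4, the solution is
  m(t) = x_0 * exp(a t) + (b/a) * (exp(a t) - 1)
       = (3/4) * exp((-1/5) t) + ((-1/2)/(-1/5)) * (exp((-1/5) t) - 1)
       = -5/2 + 13*exp(-t/5)/4.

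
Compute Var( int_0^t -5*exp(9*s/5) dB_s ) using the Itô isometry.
Var = 125*exp(18*t/5)/18 - 125/18

The Itô integral of a deterministic integrand f(s) has mean 0 because each increment f(s) * (B_{s+ds} - B_s) has mean 0. By the Itô isometry:
  Var( int_0^t f(s) dB_s ) = E[ (int_0^t f(s) dB_s)^2 ] = int_0^t f(s)^2 ds.
Here f(s) = -5*exp(9*s/5), so f(s)^2 = 25*exp(18*s/5). Integrate:
  int_0^t (25*exp(18*s/5)) ds = 125*exp(18*t/5)/18 - 125/18.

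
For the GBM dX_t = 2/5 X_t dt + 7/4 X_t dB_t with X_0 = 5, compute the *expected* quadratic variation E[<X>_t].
E[<X>_t] = 6125*exp(309*t/80)/309 - 6125/309

<X>_t = int_0^t ((7/4) * X_s)^2 ds. Taking expectation inside the integral: E[<X>_t] = (7/4)^2 * int_0^t E[X_s^2] ds. For GBM, E[X_s^2] = x_0^2 * exp((2 mu + sigma^2) s). Integrating:
  E[<X>_t] = (7/4)^2 * 5^2 * (exp((2*(2/5) + (7/4)^2) t) - 1) / (2*(2/5) + (7/4)^2)
           = (7/4)^2 * 5^2 * (exp((309/80) t) - 1) / (309/80) = 6125*exp(309*t/80)/309 - 6125/309.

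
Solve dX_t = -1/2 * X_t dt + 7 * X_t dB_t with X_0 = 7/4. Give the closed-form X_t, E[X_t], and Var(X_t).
X_t = 7/4 * exp((-25) t + (7) B_t); E[X_t] = 7*exp(-t/2)/4; Var(X_t) = (49*exp(49*t) - 49)*exp(-t)/16

For GBM dX = mu X dt + sigma X dB with X_0 = x_0, apply Itô to Y = log X: dY = (mu - sigma^2/2) dt + sigma dB, so Y_t = log(x_0) + (mu - sigma^2/2) t + sigma B_t and hence X_t = x_0 * exp((mu - sigma^2/2) t + sigma B_t).
With mu = -1/2, sigma = 7, x_0 = 7/4, this gives:
  X_t = 7/4 * exp((-25) * t + (7) * B_t).
Since sigma*B_t ~ Normal(0, sigma^2 t), E[exp(sigma*B_t)] = exp(sigma^2 t / 2); so E[X_t] = x_0 * exp((mu - sigma^2/2) t) * exp(sigma^2 t / 2) = x_0 * exp(mu t) = 7*exp(-t/2)/4.
Var(X_t) = E[X_t^2] - (E[X_t])^2 = x_0^2 * exp(2 mu t) * (exp(sigma^2 t) - 1) = (49*exp(49*t) - 49)*exp(-t)/16.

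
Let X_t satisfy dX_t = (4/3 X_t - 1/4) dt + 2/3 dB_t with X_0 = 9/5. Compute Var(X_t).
Var(X_t) = exp(8*t/3)/6 - 1/6

The variance V(t) = Var(X_t) satisfies V'(t) = 2 a V(t) + c^2 with V(0) = 0 (drift coefficient is linear in X, diffusion is constant). With a = 4/3, c = 2/3, the solution is
  V(t) = (c^2 / (2 a)) * (exp(2 a t) - 1)
       = ((2/3)^2 / (2*(4/3))) * (exp((8/3) t) - 1)
       = exp(8*t/3)/6 - 1/6.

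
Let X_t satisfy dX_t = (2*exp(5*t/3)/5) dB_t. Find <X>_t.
<X>_t = 6*exp(10*t/3)/125 - 6/125

For an Itô process dX_t = a(t) dt + b(t) dB_t, the quadratic variation is <X>_t = int_0^t b(s)^2 ds (the drift term does not contribute). Here b(s) = 2*exp(5*s/3)/5, so
  b(s)^2 = 4*exp(10*s/3)/25.
Integrating from 0 to t:
  <X>_t = int_0^t (4*exp(10*s/3)/25) ds = 6*exp(10*t/3)/125 - 6/125.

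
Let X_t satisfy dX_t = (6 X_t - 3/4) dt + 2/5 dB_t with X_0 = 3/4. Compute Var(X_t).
Var(X_t) = exp(12*t)/75 - 1/75

The variance V(t) = Var(X_t) satisfies V'(t) = 2 a V(t) + c^2 with V(0) = 0 (drift coefficient is linear in X, diffusion is constant). With a = 6, c = 2/5, the solution is
  V(t) = (c^2 / (2 a)) * (exp(2 a t) - 1)
       = ((2/5)^2 / (2*6)) * (exp(12 t) - 1)
       = exp(12*t)/75 - 1/75.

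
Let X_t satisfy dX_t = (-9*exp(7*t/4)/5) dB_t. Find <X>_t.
<X>_t = 162*exp(7*t/2)/175 - 162/175

For an Itô process dX_t = a(t) dt + b(t) dB_t, the quadratic variation is <X>_t = int_0^t b(s)^2 ds (the drift term does not contribute). Here b(s) = -9*exp(7*s/4)/5, so
  b(s)^2 = 81*exp(7*s/2)/25.
Integrating from 0 to t:
  <X>_t = int_0^t (81*exp(7*s/2)/25) ds = 162*exp(7*t/2)/175 - 162/175.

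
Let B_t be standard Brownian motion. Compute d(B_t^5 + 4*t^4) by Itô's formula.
d(B_t^5 + 4*t^4) = (10*B_t^3 + 16*t^3) dt + (5*B_t^4) dB_t

Itô's formula for f(t, x): d f(t, B_t) = (f_t + (1/2) f_xx) dt + f_x dB_t. Compute partials of f(t, x) = 4*t^4 + x^5:
  f_t(t,x)  = 16*t^3
  f_x(t,x)  = 5*x^4
  f_xx(t,x) = 20*x^3
Assemble drift = f_t + (1/2) f_xx = 16*t^3 + 10*x^3 and diffusion = f_x = 5*x^4. Substituting x = B_t:
  d(B_t^5 + 4*t^4) = (10*B_t^3 + 16*t^3) dt + (5*B_t^4) dB_t.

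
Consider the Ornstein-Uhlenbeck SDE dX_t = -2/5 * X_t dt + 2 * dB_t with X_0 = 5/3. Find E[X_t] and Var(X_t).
E[X_t] = 5*exp(-2*t/5)/3; Var(X_t) = 5 - 5*exp(-4*t/5)

The OU SDE dX = -theta X dt + sigma dB admits the integrating factor exp(theta t): d(exp(theta t) X_t) = sigma exp(theta t) dB_t. Integrating from 0 to t:
  X_t = x_0 * exp(-theta t) + sigma * int_0^t exp(-theta (t-s)) dB_s.
The Itô integral has mean 0 and (by the Itô isometry) variance sigma^2 * int_0^t exp(-2 theta (t - s)) ds = sigma^2 * (1 - exp(-2 theta t)) / (2 theta).
With theta = 2/5, sigma = 2, x_0 = 5/3:
  E[X_t] = 5/3 * exp(-2/5 t) = 5*exp(-2*t/5)/3
  Var(X_t) = (2)^2 * (1 - exp(-2*2/5 t)) / (2 * 2/5) = 5 - 5*exp(-4*t/5).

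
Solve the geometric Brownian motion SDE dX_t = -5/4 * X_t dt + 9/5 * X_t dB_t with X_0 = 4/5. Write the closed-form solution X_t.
X_t = 4/5 * exp((-287/100) * t + (9/5) * B_t)

For GBM dX = mu X dt + sigma X dB with X_0 = x_0, apply Itô to Y = log X: dY = (mu - sigma^2/2) dt + sigma dB, so Y_t = log(x_0) + (mu - sigma^2/2) t + sigma B_t and hence X_t = x_0 * exp((mu - sigma^2/2) t + sigma B_t).
With mu = -5/4, sigma = 9/5, x_0 = 4/5, this gives:
  X_t = 4/5 * exp((-287/100) * t + (9/5) * B_t).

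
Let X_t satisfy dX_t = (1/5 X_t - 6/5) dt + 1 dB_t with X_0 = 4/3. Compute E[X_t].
E[X_t] = 6 - 14*exp(t/5)/3

Taking expectations and using E[dB_t] = 0, the mean m(t) = E[X_t] satisfies the ODE m'(t) = a m(t) + b with m(0) = x_0. With a = 1/5, b = -6/5, x_0 = 4/3, the solution is
  m(t) = x_0 * exp(a t) + (b/a) * (exp(a t) - 1)
       = (4/3) * exp((1/5) t) + ((-6/5)/(1/5)) * (exp((1/5) t) - 1)
       = 6 - 14*exp(t/5)/3.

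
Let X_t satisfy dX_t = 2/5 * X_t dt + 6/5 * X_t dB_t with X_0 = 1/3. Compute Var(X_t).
Var(X_t) = (exp(36*t/25) - 1)*exp(4*t/5)/9

For GBM dX = mu X dt + sigma X dB with X_0 = x_0, apply Itô to Y = log X: dY = (mu - sigma^2/2) dt + sigma dB, so Y_t = log(x_0) + (mu - sigma^2/2) t + sigma B_t and hence X_t = x_0 * exp((mu - sigma^2/2) t + sigma B_t).
With mu = 2/5, sigma = 6/5, x_0 = 1/3, this gives:
  X_t = 1/3 * exp((-8/25) * t + (6/5) * B_t).
Since sigma*B_t ~ Normal(0, sigma^2 t), E[exp(sigma*B_t)] = exp(sigma^2 t / 2); so E[X_t] = x_0 * exp((mu - sigma^2/2) t) * exp(sigma^2 t / 2) = x_0 * exp(mu t) = exp(2*t/5)/3.
Var(X_t) = E[X_t^2] - (E[X_t])^2 = x_0^2 * exp(2 mu t) * (exp(sigma^2 t) - 1) = (exp(36*t/25) - 1)*exp(4*t/5)/9.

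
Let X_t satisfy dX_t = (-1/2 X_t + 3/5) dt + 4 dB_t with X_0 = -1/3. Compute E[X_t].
E[X_t] = 6/5 - 23*exp(-t/2)/15

Taking expectations and using E[dB_t] = 0, the mean m(t) = E[X_t] satisfies the ODE m'(t) = a m(t) + b with m(0) = x_0. With a = -1/2, b = 3/5, x_0 = -1/3, the solution is
  m(t) = x_0 * exp(a t) + (b/a) * (exp(a t) - 1)
       = (-1/3) * exp((-1/2) t) + ((3/5)/(-1/2)) * (exp((-1/2) t) - 1)
       = 6/5 - 23*exp(-t/2)/15.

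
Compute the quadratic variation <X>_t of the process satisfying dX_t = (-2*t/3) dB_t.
<X>_t = 4*t^3/27

For an Itô process dX_t = a(t) dt + b(t) dB_t, the quadratic variation is <X>_t = int_0^t b(s)^2 ds (the drift term does not contribute). Here b(s) = -2*s/3, so
  b(s)^2 = 4*s^2/9.
Integrating from 0 to t:
  <X>_t = int_0^t (4*s^2/9) ds = 4*t^3/27.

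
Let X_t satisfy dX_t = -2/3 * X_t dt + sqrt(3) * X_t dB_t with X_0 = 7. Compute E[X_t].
E[X_t] = 7*exp(-2*t/3)

For GBM dX = mu X dt + sigma X dB with X_0 = x_0, apply Itô to Y = log X: dY = (mu - sigma^2/2) dt + sigma dB, so Y_t = log(x_0) + (mu - sigma^2/2) t + sigma B_t and hence X_t = x_0 * exp((mu - sigma^2/2) t + sigma B_t).
With mu = -2/3, sigma = sqrt(3), x_0 = 7, this gives:
  X_t = 7 * exp((-13/6) * t + (sqrt(3)) * B_t).
Since sigma*B_t ~ Normal(0, sigma^2 t), E[exp(sigma*B_t)] = exp(sigma^2 t / 2); so E[X_t] = x_0 * exp((mu - sigma^2/2) t) * exp(sigma^2 t / 2) = x_0 * exp(mu t) = 7*exp(-2*t/3).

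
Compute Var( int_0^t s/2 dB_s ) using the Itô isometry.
Var = t^3/12

The Itô integral of a deterministic integrand f(s) has mean 0 because each increment f(s) * (B_{s+ds} - B_s) has mean 0. By the Itô isometry:
  Var( int_0^t f(s) dB_s ) = E[ (int_0^t f(s) dB_s)^2 ] = int_0^t f(s)^2 ds.
Here f(s) = s/2, so f(s)^2 = s^2/4. Integrate:
  int_0^t (s^2/4) ds = t^3/12.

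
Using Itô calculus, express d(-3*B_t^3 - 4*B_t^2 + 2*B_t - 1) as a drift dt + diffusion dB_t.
d(-3*B_t^3 - 4*B_t^2 + 2*B_t - 1) = (-9*B_t - 4) dt + (-9*B_t^2 - 8*B_t + 2) dB_t

Itô's formula for f(B_t) gives d f(B_t) = f'(B_t) dB_t + (1/2) f''(B_t) dt. Compute derivatives of f(x) = -3*x^3 - 4*x^2 + 2*x - 1:
  f'(x)  = -9*x^2 - 8*x + 2
  f''(x) = -18*x - 8
Substitute x = B_t and multiply the f'' term by 1/2:
  drift     = (1/2) * (-18*x - 8) evaluated at B_t = -9*B_t - 4
  diffusion = (-9*x^2 - 8*x + 2) evaluated at B_t = -9*B_t^2 - 8*B_t + 2
Therefore d(-3*B_t^3 - 4*B_t^2 + 2*B_t - 1) = (-9*B_t - 4) dt + (-9*B_t^2 - 8*B_t + 2) dB_t.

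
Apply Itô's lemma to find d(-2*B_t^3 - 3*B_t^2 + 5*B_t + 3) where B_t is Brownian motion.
d(-2*B_t^3 - 3*B_t^2 + 5*B_t + 3) = (-6*B_t - 3) dt + (-6*B_t^2 - 6*B_t + 5) dB_t

Itô's formula for f(B_t) gives d f(B_t) = f'(B_t) dB_t + (1/2) f''(B_t) dt. Compute derivatives of f(x) = -2*x^3 - 3*x^2 + 5*x + 3:
  f'(x)  = -6*x^2 - 6*x + 5
  f''(x) = -12*x - 6
Substitute x = B_t and multiply the f'' term by 1/2:
  drift     = (1/2) * (-12*x - 6) evaluated at B_t = -6*B_t - 3
  diffusion = (-6*x^2 - 6*x + 5) evaluated at B_t = -6*B_t^2 - 6*B_t + 5
Therefore d(-2*B_t^3 - 3*B_t^2 + 5*B_t + 3) = (-6*B_t - 3) dt + (-6*B_t^2 - 6*B_t + 5) dB_t.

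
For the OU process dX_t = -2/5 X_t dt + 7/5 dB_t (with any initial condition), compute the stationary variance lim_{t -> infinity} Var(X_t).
lim Var(X_t) = 49/20

The OU SDE dX = -theta X dt + sigma dB admits the integrating factor exp(theta t): d(exp(theta t) X_t) = sigma exp(theta t) dB_t. Integrating from 0 to t gives X_t = x_0 * exp(-theta t) + sigma * int_0^t exp(-theta (t-s)) dB_s for any initial x_0. The Itô integral has variance (by the Itô isometry) sigma^2 * int_0^t exp(-2 theta (t - s)) ds = sigma^2 * (1 - exp(-2 theta t)) / (2 theta), independent of x_0.
With theta = 2/5, sigma = 7/5:
  Var(X_t) = (7/5)^2 * (1 - exp(-2*2/5 t)) / (2 * 2/5) = 49/20 - 49*exp(-4*t/5)/20.
As t -> infinity, exp(-2*2/5 t) -> 0, so the stationary variance is sigma^2 / (2 theta) = 49/20.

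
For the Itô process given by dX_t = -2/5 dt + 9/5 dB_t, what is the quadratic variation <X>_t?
<X>_t = 81*t/25

For an Itô process dX_t = a(t) dt + b(t) dB_t, the quadratic variation is <X>_t = int_0^t b(s)^2 ds (the drift term does not contribute). Here b(s) = 9/5, so
  b(s)^2 = 81/25.
Integrating from 0 to t:
  <X>_t = int_0^t (81/25) ds = 81*t/25.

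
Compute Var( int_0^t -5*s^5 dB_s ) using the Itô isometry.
Var = 25*t^11/11

The Itô integral of a deterministic integrand f(s) has mean 0 because each increment f(s) * (B_{s+ds} - B_s) has mean 0. By the Itô isometry:
  Var( int_0^t f(s) dB_s ) = E[ (int_0^t f(s) dB_s)^2 ] = int_0^t f(s)^2 ds.
Here f(s) = -5*s^5, so f(s)^2 = 25*s^10. Integrate:
  int_0^t (25*s^10) ds = 25*t^11/11.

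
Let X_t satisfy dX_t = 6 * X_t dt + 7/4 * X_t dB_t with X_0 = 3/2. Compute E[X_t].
E[X_t] = 3*exp(6*t)/2

For GBM dX = mu X dt + sigma X dB with X_0 = x_0, apply Itô to Y = log X: dY = (mu - sigma^2/2) dt + sigma dB, so Y_t = log(x_0) + (mu - sigma^2/2) t + sigma B_t and hence X_t = x_0 * exp((mu - sigma^2/2) t + sigma B_t).
With mu = 6, sigma = 7/4, x_0 = 3/2, this gives:
  X_t = 3/2 * exp((143/32) * t + (7/4) * B_t).
Since sigma*B_t ~ Normal(0, sigma^2 t), E[exp(sigma*B_t)] = exp(sigma^2 t / 2); so E[X_t] = x_0 * exp((mu - sigma^2/2) t) * exp(sigma^2 t / 2) = x_0 * exp(mu t) = 3*exp(6*t)/2.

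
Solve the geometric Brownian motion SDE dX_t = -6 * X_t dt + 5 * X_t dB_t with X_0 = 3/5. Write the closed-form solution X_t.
X_t = 3/5 * exp((-37/2) * t + (5) * B_t)

For GBM dX = mu X dt + sigma X dB with X_0 = x_0, apply Itô to Y = log X: dY = (mu - sigma^2/2) dt + sigma dB, so Y_t = log(x_0) + (mu - sigma^2/2) t + sigma B_t and hence X_t = x_0 * exp((mu - sigma^2/2) t + sigma B_t).
With mu = -6, sigma = 5, x_0 = 3/5, this gives:
  X_t = 3/5 * exp((-37/2) * t + (5) * B_t).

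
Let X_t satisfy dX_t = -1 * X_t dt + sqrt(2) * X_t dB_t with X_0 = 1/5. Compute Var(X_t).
Var(X_t) = 1/25 - exp(-2*t)/25

For GBM dX = mu X dt + sigma X dB with X_0 = x_0, apply Itô to Y = log X: dY = (mu - sigma^2/2) dt + sigma dB, so Y_t = log(x_0) + (mu - sigma^2/2) t + sigma B_t and hence X_t = x_0 * exp((mu - sigma^2/2) t + sigma B_t).
With mu = -1, sigma = sqrt(2), x_0 = 1/5, this gives:
  X_t = 1/5 * exp((-2) * t + (sqrt(2)) * B_t).
Since sigma*B_t ~ Normal(0, sigma^2 t), E[exp(sigma*B_t)] = exp(sigma^2 t / 2); so E[X_t] = x_0 * exp((mu - sigma^2/2) t) * exp(sigma^2 t / 2) = x_0 * exp(mu t) = exp(-t)/5.
Var(X_t) = E[X_t^2] - (E[X_t])^2 = x_0^2 * exp(2 mu t) * (exp(sigma^2 t) - 1) = 1/25 - exp(-2*t)/25.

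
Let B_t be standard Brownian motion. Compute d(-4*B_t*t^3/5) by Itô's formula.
d(-4*B_t*t^3/5) = (-12*B_t*t^2/5) dt + (-4*t^3/5) dB_t

Itô's formula for f(t, x): d f(t, B_t) = (f_t + (1/2) f_xx) dt + f_x dB_t. Compute partials of f(t, x) = -4*t^3*x/5:
  f_t(t,x)  = -12*t^2*x/5
  f_x(t,x)  = -4*t^3/5
  f_xx(t,x) = 0
Assemble drift = f_t + (1/2) f_xx = -12*t^2*x/5 and diffusion = f_x = -4*t^3/5. Substituting x = B_t:
  d(-4*B_t*t^3/5) = (-12*B_t*t^2/5) dt + (-4*t^3/5) dB_t.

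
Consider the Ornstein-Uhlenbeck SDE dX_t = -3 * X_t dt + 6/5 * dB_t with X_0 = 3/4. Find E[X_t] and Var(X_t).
E[X_t] = 3*exp(-3*t)/4; Var(X_t) = 6/25 - 6*exp(-6*t)/25

The OU SDE dX = -theta X dt + sigma dB admits the integrating factor exp(theta t): d(exp(theta t) X_t) = sigma exp(theta t) dB_t. Integrating from 0 to t:
  X_t = x_0 * exp(-theta t) + sigma * int_0^t exp(-theta (t-s)) dB_s.
The Itô integral has mean 0 and (by the Itô isometry) variance sigma^2 * int_0^t exp(-2 theta (t - s)) ds = sigma^2 * (1 - exp(-2 theta t)) / (2 theta).
With theta = 3, sigma = 6/5, x_0 = 3/4:
  E[X_t] = 3/4 * exp(-3 t) = 3*exp(-3*t)/4
  Var(X_t) = (6/5)^2 * (1 - exp(-2*3 t)) / (2 * 3) = 6/25 - 6*exp(-6*t)/25.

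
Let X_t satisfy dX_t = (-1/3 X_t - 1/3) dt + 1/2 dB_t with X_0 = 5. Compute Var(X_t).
Var(X_t) = 3/8 - 3*exp(-2*t/3)/8

The variance V(t) = Var(X_t) satisfies V'(t) = 2 a V(t) + c^2 with V(0) = 0 (drift coefficient is linear in X, diffusion is constant). With a = -1/3, c = 1/2, the solution is
  V(t) = (c^2 / (2 a)) * (exp(2 a t) - 1)
       = ((1/2)^2 / (2*(-1/3))) * (exp((-2/3) t) - 1)
       = 3/8 - 3*exp(-2*t/3)/8.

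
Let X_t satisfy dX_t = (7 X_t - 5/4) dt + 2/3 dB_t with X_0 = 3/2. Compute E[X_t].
E[X_t] = 37*exp(7*t)/28 + 5/28

Taking expectations and using E[dB_t] = 0, the mean m(t) = E[X_t] satisfies the ODE m'(t) = a m(t) + b with m(0) = x_0. With a = 7, b = -5/4, x_0 = 3/2, the solution is
  m(t) = x_0 * exp(a t) + (b/a) * (exp(a t) - 1)
       = (3/2) * exp(7 t) + ((-5/4)/7) * (exp(7 t) - 1)
       = 37*exp(7*t)/28 + 5/28.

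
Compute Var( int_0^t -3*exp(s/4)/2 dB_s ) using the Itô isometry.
Var = 9*exp(t/2)/2 - 9/2

The Itô integral of a deterministic integrand f(s) has mean 0 because each increment f(s) * (B_{s+ds} - B_s) has mean 0. By the Itô isometry:
  Var( int_0^t f(s) dB_s ) = E[ (int_0^t f(s) dB_s)^2 ] = int_0^t f(s)^2 ds.
Here f(s) = -3*exp(s/4)/2, so f(s)^2 = 9*exp(s/2)/4. Integrate:
  int_0^t (9*exp(s/2)/4) ds = 9*exp(t/2)/2 - 9/2.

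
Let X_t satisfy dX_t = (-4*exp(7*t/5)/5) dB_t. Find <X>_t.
<X>_t = 8*exp(14*t/5)/35 - 8/35

For an Itô process dX_t = a(t) dt + b(t) dB_t, the quadratic variation is <X>_t = int_0^t b(s)^2 ds (the drift term does not contribute). Here b(s) = -4*exp(7*s/5)/5, so
  b(s)^2 = 16*exp(14*s/5)/25.
Integrating from 0 to t:
  <X>_t = int_0^t (16*exp(14*s/5)/25) ds = 8*exp(14*t/5)/35 - 8/35.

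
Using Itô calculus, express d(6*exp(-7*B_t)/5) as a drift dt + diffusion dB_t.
d(6*exp(-7*B_t)/5) = (147*exp(-7*B_t)/5) dt + (-42*exp(-7*B_t)/5) dB_t

Itô's formula for f(B_t) gives d f(B_t) = f'(B_t) dB_t + (1/2) f''(B_t) dt. Compute derivatives of f(x) = 6*exp(-7*x)/5:
  f'(x)  = -42*exp(-7*x)/5
  f''(x) = 294*exp(-7*x)/5
Substitute x = B_t and multiply the f'' term by 1/2:
  drift     = (1/2) * (294*exp(-7*x)/5) evaluated at B_t = 147*exp(-7*B_t)/5
  diffusion = (-42*exp(-7*x)/5) evaluated at B_t = -42*exp(-7*B_t)/5
Therefore d(6*exp(-7*B_t)/5) = (147*exp(-7*B_t)/5) dt + (-42*exp(-7*B_t)/5) dB_t.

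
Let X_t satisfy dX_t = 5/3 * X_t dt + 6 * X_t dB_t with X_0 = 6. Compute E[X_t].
E[X_t] = 6*exp(5*t/3)

For GBM dX = mu X dt + sigma X dB with X_0 = x_0, apply Itô to Y = log X: dY = (mu - sigma^2/2) dt + sigma dB, so Y_t = log(x_0) + (mu - sigma^2/2) t + sigma B_t and hence X_t = x_0 * exp((mu - sigma^2/2) t + sigma B_t).
With mu = 5/3, sigma = 6, x_0 = 6, this gives:
  X_t = 6 * exp((-49/3) * t + (6) * B_t).
Since sigma*B_t ~ Normal(0, sigma^2 t), E[exp(sigma*B_t)] = exp(sigma^2 t / 2); so E[X_t] = x_0 * exp((mu - sigma^2/2) t) * exp(sigma^2 t / 2) = x_0 * exp(mu t) = 6*exp(5*t/3).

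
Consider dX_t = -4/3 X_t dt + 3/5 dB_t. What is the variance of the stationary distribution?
lim Var(X_t) = 27/200

The OU SDE dX = -theta X dt + sigma dB admits the integrating factor exp(theta t): d(exp(theta t) X_t) = sigma exp(theta t) dB_t. Integrating from 0 to t gives X_t = x_0 * exp(-theta t) + sigma * int_0^t exp(-theta (t-s)) dB_s for any initial x_0. The Itô integral has variance (by the Itô isometry) sigma^2 * int_0^t exp(-2 theta (t - s)) ds = sigma^2 * (1 - exp(-2 theta t)) / (2 theta), independent of x_0.
With theta = 4/3, sigma = 3/5:
  Var(X_t) = (3/5)^2 * (1 - exp(-2*4/3 t)) / (2 * 4/3) = 27/200 - 27*exp(-8*t/3)/200.
As t -> infinity, exp(-2*4/3 t) -> 0, so the stationary variance is sigma^2 / (2 theta) = 27/200.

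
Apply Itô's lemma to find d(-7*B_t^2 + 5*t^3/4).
d(-7*B_t^2 + 5*t^3/4) = (15*t^2/4 - 7) dt + (-14*B_t) dB_t

Itô's formula for f(t, x): d f(t, B_t) = (f_t + (1/2) f_xx) dt + f_x dB_t. Compute partials of f(t, x) = 5*t^3/4 - 7*x^2:
  f_t(t,x)  = 15*t^2/4
  f_x(t,x)  = -14*x
  f_xx(t,x) = -14
Assemble drift = f_t + (1/2) f_xx = 15*t^2/4 - 7 and diffusion = f_x = -14*x. Substituting x = B_t:
  d(-7*B_t^2 + 5*t^3/4) = (15*t^2/4 - 7) dt + (-14*B_t) dB_t.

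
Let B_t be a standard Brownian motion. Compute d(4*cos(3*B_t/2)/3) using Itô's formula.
d(4*cos(3*B_t/2)/3) = (-3*cos(3*B_t/2)/2) dt + (-2*sin(3*B_t/2)) dB_t

Itô's formula for f(B_t) gives d f(B_t) = f'(B_t) dB_t + (1/2) f''(B_t) dt. Compute derivatives of f(x) = 4*cos(3*x/2)/3:
  f'(x)  = -2*sin(3*x/2)
  f''(x) = -3*cos(3*x/2)
Substitute x = B_t and multiply the f'' term by 1/2:
  drift     = (1/2) * (-3*cos(3*x/2)) evaluated at B_t = -3*cos(3*B_t/2)/2
  diffusion = (-2*sin(3*x/2)) evaluated at B_t = -2*sin(3*B_t/2)
Therefore d(4*cos(3*B_t/2)/3) = (-3*cos(3*B_t/2)/2) dt + (-2*sin(3*B_t/2)) dB_t.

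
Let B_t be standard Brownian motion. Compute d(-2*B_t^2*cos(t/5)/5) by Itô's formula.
d(-2*B_t^2*cos(t/5)/5) = (2*B_t^2*sin(t/5)/25 - 2*cos(t/5)/5) dt + (-4*B_t*cos(t/5)/5) dB_t

Itô's formula for f(t, x): d f(t, B_t) = (f_t + (1/2) f_xx) dt + f_x dB_t. Compute partials of f(t, x) = -2*x^2*cos(t/5)/5:
  f_t(t,x)  = 2*x^2*sin(t/5)/25
  f_x(t,x)  = -4*x*cos(t/5)/5
  f_xx(t,x) = -4*cos(t/5)/5
Assemble drift = f_t + (1/2) f_xx = 2*x^2*sin(t/5)/25 - 2*cos(t/5)/5 and diffusion = f_x = -4*x*cos(t/5)/5. Substituting x = B_t:
  d(-2*B_t^2*cos(t/5)/5) = (2*B_t^2*sin(t/5)/25 - 2*cos(t/5)/5) dt + (-4*B_t*cos(t/5)/5) dB_t.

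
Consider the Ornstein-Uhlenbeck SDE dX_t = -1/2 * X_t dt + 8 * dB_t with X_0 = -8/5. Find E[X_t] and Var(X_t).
E[X_t] = -8*exp(-t/2)/5; Var(X_t) = 64 - 64*exp(-t)

The OU SDE dX = -theta X dt + sigma dB admits the integrating factor exp(theta t): d(exp(theta t) X_t) = sigma exp(theta t) dB_t. Integrating from 0 to t:
  X_t = x_0 * exp(-theta t) + sigma * int_0^t exp(-theta (t-s)) dB_s.
The Itô integral has mean 0 and (by the Itô isometry) variance sigma^2 * int_0^t exp(-2 theta (t - s)) ds = sigma^2 * (1 - exp(-2 theta t)) / (2 theta).
With theta = 1/2, sigma = 8, x_0 = -8/5:
  E[X_t] = -8/5 * exp(-1/2 t) = -8*exp(-t/2)/5
  Var(X_t) = (8)^2 * (1 - exp(-2*1/2 t)) / (2 * 1/2) = 64 - 64*exp(-t).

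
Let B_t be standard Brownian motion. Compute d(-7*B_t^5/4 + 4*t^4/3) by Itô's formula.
d(-7*B_t^5/4 + 4*t^4/3) = (-35*B_t^3/2 + 16*t^3/3) dt + (-35*B_t^4/4) dB_t

Itô's formula for f(t, x): d f(t, B_t) = (f_t + (1/2) f_xx) dt + f_x dB_t. Compute partials of f(t, x) = 4*t^4/3 - 7*x^5/4:
  f_t(t,x)  = 16*t^3/3
  f_x(t,x)  = -35*x^4/4
  f_xx(t,x) = -35*x^3
Assemble drift = f_t + (1/2) f_xx = 16*t^3/3 - 35*x^3/2 and diffusion = f_x = -35*x^4/4. Substituting x = B_t:
  d(-7*B_t^5/4 + 4*t^4/3) = (-35*B_t^3/2 + 16*t^3/3) dt + (-35*B_t^4/4) dB_t.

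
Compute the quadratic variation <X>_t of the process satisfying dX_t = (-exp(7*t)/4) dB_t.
<X>_t = exp(14*t)/224 - 1/224

For an Itô process dX_t = a(t) dt + b(t) dB_t, the quadratic variation is <X>_t = int_0^t b(s)^2 ds (the drift term does not contribute). Here b(s) = -exp(7*s)/4, so
  b(s)^2 = exp(14*s)/16.
Integrating from 0 to t:
  <X>_t = int_0^t (exp(14*s)/16) ds = exp(14*t)/224 - 1/224.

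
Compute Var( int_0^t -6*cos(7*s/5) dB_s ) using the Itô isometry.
Var = 18*t + 45*sin(14*t/5)/7

The Itô integral of a deterministic integrand f(s) has mean 0 because each increment f(s) * (B_{s+ds} - B_s) has mean 0. By the Itô isometry:
  Var( int_0^t f(s) dB_s ) = E[ (int_0^t f(s) dB_s)^2 ] = int_0^t f(s)^2 ds.
Here f(s) = -6*cos(7*s/5), so f(s)^2 = 36*cos(7*s/5)^2. Integrate:
  int_0^t (36*cos(7*s/5)^2) ds = 18*t + 45*sin(14*t/5)/7.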